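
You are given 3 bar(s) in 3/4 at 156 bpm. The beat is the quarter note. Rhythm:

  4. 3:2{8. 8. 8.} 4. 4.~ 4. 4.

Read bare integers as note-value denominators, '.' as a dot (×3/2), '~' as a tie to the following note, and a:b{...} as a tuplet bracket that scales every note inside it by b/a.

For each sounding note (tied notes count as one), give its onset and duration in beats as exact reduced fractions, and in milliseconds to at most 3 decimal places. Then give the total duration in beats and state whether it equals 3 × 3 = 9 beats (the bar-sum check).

1) 0.0ms=0b +576.923ms=3/2b
2) 576.923ms=3/2b +192.308ms=1/2b
3) 769.231ms=2b +192.308ms=1/2b
4) 961.538ms=5/2b +192.308ms=1/2b
5) 1153.846ms=3b +576.923ms=3/2b
6) 1730.769ms=9/2b +1153.846ms=3b
7) 2884.615ms=15/2b +576.923ms=3/2b
Σ=9b of 9 (156bpm 3/4) — PASS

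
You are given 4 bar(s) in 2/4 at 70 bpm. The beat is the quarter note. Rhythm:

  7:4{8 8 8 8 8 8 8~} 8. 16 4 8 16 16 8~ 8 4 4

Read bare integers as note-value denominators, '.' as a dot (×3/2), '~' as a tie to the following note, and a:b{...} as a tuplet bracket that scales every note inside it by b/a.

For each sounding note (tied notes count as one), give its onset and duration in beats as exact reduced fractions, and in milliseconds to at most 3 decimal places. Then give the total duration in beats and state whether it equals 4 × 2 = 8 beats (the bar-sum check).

1) 0.0ms=0b +244.898ms=2/7b
2) 244.898ms=2/7b +244.898ms=2/7b
3) 489.796ms=4/7b +244.898ms=2/7b
4) 734.694ms=6/7b +244.898ms=2/7b
5) 979.592ms=8/7b +244.898ms=2/7b
6) 1224.49ms=10/7b +244.898ms=2/7b
7) 1469.388ms=12/7b +887.755ms=29/28b
8) 2357.143ms=11/4b +214.286ms=1/4b
9) 2571.429ms=3b +857.143ms=1b
10) 3428.571ms=4b +428.571ms=1/2b
11) 3857.143ms=9/2b +214.286ms=1/4b
12) 4071.429ms=19/4b +214.286ms=1/4b
13) 4285.714ms=5b +857.143ms=1b
14) 5142.857ms=6b +857.143ms=1b
15) 6000.0ms=7b +857.143ms=1b
Σ=8b of 8 (70bpm 2/4) — PASS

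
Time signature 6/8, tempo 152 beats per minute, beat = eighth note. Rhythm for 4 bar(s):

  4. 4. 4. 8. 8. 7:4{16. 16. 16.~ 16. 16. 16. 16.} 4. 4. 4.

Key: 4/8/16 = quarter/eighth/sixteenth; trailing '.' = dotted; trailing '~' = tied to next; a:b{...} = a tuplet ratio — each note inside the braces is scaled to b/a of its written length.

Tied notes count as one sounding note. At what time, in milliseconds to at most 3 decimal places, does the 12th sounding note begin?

1. 0.0ms @ 0 + 1184.211ms (3)
2. 1184.211ms @ 3 + 1184.211ms (3)
3. 2368.421ms @ 6 + 1184.211ms (3)
4. 3552.632ms @ 9 + 592.105ms (3/2)
5. 4144.737ms @ 21/2 + 592.105ms (3/2)
6. 4736.842ms @ 12 + 169.173ms (3/7)
7. 4906.015ms @ 87/7 + 169.173ms (3/7)
8. 5075.188ms @ 90/7 + 338.346ms (6/7)
9. 5413.534ms @ 96/7 + 169.173ms (3/7)
10. 5582.707ms @ 99/7 + 169.173ms (3/7)
11. 5751.88ms @ 102/7 + 169.173ms (3/7)
12. 5921.053ms @ 15 + 1184.211ms (3)
13. 7105.263ms @ 18 + 1184.211ms (3)
14. 8289.474ms @ 21 + 1184.211ms (3)

note 12 onset = 15b = 5921.053ms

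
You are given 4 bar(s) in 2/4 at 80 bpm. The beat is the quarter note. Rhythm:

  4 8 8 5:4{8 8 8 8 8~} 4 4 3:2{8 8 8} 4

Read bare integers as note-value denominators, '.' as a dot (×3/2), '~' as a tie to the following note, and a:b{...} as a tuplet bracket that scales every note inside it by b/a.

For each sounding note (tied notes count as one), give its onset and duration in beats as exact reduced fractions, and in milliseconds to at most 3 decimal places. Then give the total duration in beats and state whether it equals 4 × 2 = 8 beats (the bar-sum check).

1) 0.0ms=0b +750.0ms=1b
2) 750.0ms=1b +375.0ms=1/2b
3) 1125.0ms=3/2b +375.0ms=1/2b
4) 1500.0ms=2b +300.0ms=2/5b
5) 1800.0ms=12/5b +300.0ms=2/5b
6) 2100.0ms=14/5b +300.0ms=2/5b
7) 2400.0ms=16/5b +300.0ms=2/5b
8) 2700.0ms=18/5b +1050.0ms=7/5b
9) 3750.0ms=5b +750.0ms=1b
10) 4500.0ms=6b +250.0ms=1/3b
11) 4750.0ms=19/3b +250.0ms=1/3b
12) 5000.0ms=20/3b +250.0ms=1/3b
13) 5250.0ms=7b +750.0ms=1b
Σ=8b of 8 (80bpm 2/4) — PASS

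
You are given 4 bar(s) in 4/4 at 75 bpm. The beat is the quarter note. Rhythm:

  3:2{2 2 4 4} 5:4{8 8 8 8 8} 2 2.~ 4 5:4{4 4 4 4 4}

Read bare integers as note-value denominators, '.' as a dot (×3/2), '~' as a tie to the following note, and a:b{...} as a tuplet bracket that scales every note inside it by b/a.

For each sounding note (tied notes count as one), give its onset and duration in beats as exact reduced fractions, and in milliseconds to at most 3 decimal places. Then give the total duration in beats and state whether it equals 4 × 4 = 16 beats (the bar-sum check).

1) 0.0ms=0b +1066.667ms=4/3b
2) 1066.667ms=4/3b +1066.667ms=4/3b
3) 2133.333ms=8/3b +533.333ms=2/3b
4) 2666.667ms=10/3b +533.333ms=2/3b
5) 3200.0ms=4b +320.0ms=2/5b
6) 3520.0ms=22/5b +320.0ms=2/5b
7) 3840.0ms=24/5b +320.0ms=2/5b
8) 4160.0ms=26/5b +320.0ms=2/5b
9) 4480.0ms=28/5b +320.0ms=2/5b
10) 4800.0ms=6b +1600.0ms=2b
11) 6400.0ms=8b +3200.0ms=4b
12) 9600.0ms=12b +640.0ms=4/5b
13) 10240.0ms=64/5b +640.0ms=4/5b
14) 10880.0ms=68/5b +640.0ms=4/5b
15) 11520.0ms=72/5b +640.0ms=4/5b
16) 12160.0ms=76/5b +640.0ms=4/5b
Σ=16b of 16 (75bpm 4/4) — PASS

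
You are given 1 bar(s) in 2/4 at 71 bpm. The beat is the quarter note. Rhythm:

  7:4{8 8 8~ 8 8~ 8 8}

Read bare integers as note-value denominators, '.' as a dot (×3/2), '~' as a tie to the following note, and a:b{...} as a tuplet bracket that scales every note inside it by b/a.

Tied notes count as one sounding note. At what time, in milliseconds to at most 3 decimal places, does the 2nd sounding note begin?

1. 0.0ms @ 0 + 241.449ms (2/7)
2. 241.449ms @ 2/7 + 241.449ms (2/7)
3. 482.897ms @ 4/7 + 482.897ms (4/7)
4. 965.795ms @ 8/7 + 482.897ms (4/7)
5. 1448.692ms @ 12/7 + 241.449ms (2/7)

note 2 onset = 2/7b = 241.449ms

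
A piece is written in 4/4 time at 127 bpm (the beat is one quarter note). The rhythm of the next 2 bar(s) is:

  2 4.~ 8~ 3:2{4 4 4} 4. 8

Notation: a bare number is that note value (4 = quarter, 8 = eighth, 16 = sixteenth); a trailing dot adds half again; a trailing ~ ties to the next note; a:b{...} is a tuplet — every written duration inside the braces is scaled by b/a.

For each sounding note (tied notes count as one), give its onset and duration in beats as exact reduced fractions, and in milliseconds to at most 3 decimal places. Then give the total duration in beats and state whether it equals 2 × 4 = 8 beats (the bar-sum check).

1) 0.0ms=0b +944.882ms=2b
2) 944.882ms=2b +1259.843ms=8/3b
3) 2204.724ms=14/3b +314.961ms=2/3b
4) 2519.685ms=16/3b +314.961ms=2/3b
5) 2834.646ms=6b +708.661ms=3/2b
6) 3543.307ms=15/2b +236.22ms=1/2b
Σ=8b of 8 (127bpm 4/4) — PASS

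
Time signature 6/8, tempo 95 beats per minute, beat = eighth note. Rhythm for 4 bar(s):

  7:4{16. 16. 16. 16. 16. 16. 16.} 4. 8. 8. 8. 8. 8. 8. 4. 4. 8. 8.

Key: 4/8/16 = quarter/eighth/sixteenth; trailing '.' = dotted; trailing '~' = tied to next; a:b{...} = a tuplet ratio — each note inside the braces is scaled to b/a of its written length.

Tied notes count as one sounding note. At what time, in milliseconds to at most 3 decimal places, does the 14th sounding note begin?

1. 0.0ms @ 0 + 270.677ms (3/7)
2. 270.677ms @ 3/7 + 270.677ms (3/7)
3. 541.353ms @ 6/7 + 270.677ms (3/7)
4. 812.03ms @ 9/7 + 270.677ms (3/7)
5. 1082.707ms @ 12/7 + 270.677ms (3/7)
6. 1353.383ms @ 15/7 + 270.677ms (3/7)
7. 1624.06ms @ 18/7 + 270.677ms (3/7)
8. 1894.737ms @ 3 + 1894.737ms (3)
9. 3789.474ms @ 6 + 947.368ms (3/2)
10. 4736.842ms @ 15/2 + 947.368ms (3/2)
11. 5684.211ms @ 9 + 947.368ms (3/2)
12. 6631.579ms @ 21/2 + 947.368ms (3/2)
13. 7578.947ms @ 12 + 947.368ms (3/2)
14. 8526.316ms @ 27/2 + 947.368ms (3/2)
15. 9473.684ms @ 15 + 1894.737ms (3)
16. 11368.421ms @ 18 + 1894.737ms (3)
17. 13263.158ms @ 21 + 947.368ms (3/2)
18. 14210.526ms @ 45/2 + 947.368ms (3/2)

note 14 onset = 27/2b = 8526.316ms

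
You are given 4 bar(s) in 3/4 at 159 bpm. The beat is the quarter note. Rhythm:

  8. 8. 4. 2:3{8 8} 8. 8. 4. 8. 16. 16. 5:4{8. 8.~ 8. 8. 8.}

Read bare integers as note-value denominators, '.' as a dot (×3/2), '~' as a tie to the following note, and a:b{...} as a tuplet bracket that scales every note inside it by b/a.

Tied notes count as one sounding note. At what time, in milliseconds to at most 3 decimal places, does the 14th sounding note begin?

note 14 onset = 54/5b = 4075.472ms

1. 0.0ms @ 0 + 283.019ms (3/4)
2. 283.019ms @ 3/4 + 283.019ms (3/4)
3. 566.038ms @ 3/2 + 566.038ms (3/2)
4. 1132.075ms @ 3 + 283.019ms (3/4)
5. 1415.094ms @ 15/4 + 283.019ms (3/4)
6. 1698.113ms @ 9/2 + 283.019ms (3/4)
7. 1981.132ms @ 21/4 + 283.019ms (3/4)
8. 2264.151ms @ 6 + 566.038ms (3/2)
9. 2830.189ms @ 15/2 + 283.019ms (3/4)
10. 3113.208ms @ 33/4 + 141.509ms (3/8)
11. 3254.717ms @ 69/8 + 141.509ms (3/8)
12. 3396.226ms @ 9 + 226.415ms (3/5)
13. 3622.642ms @ 48/5 + 452.83ms (6/5)
14. 4075.472ms @ 54/5 + 226.415ms (3/5)
15. 4301.887ms @ 57/5 + 226.415ms (3/5)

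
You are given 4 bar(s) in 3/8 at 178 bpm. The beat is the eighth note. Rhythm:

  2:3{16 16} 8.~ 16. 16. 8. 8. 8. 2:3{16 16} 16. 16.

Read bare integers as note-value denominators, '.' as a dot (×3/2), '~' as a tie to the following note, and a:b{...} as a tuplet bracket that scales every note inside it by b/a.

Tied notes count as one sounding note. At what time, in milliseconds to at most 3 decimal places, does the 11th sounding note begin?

note 11 onset = 45/4b = 3792.135ms

1. 0.0ms @ 0 + 252.809ms (3/4)
2. 252.809ms @ 3/4 + 252.809ms (3/4)
3. 505.618ms @ 3/2 + 758.427ms (9/4)
4. 1264.045ms @ 15/4 + 252.809ms (3/4)
5. 1516.854ms @ 9/2 + 505.618ms (3/2)
6. 2022.472ms @ 6 + 505.618ms (3/2)
7. 2528.09ms @ 15/2 + 505.618ms (3/2)
8. 3033.708ms @ 9 + 252.809ms (3/4)
9. 3286.517ms @ 39/4 + 252.809ms (3/4)
10. 3539.326ms @ 21/2 + 252.809ms (3/4)
11. 3792.135ms @ 45/4 + 252.809ms (3/4)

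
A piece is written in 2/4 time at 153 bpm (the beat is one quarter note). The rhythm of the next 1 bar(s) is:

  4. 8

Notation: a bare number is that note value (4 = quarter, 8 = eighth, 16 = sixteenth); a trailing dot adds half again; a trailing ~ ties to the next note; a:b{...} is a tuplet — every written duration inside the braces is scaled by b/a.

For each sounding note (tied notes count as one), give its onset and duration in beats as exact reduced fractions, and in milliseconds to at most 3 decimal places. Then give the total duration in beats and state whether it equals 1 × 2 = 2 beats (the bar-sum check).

1) 0.0ms=0b +588.235ms=3/2b
2) 588.235ms=3/2b +196.078ms=1/2b
Σ=2b of 2 (153bpm 2/4) — PASS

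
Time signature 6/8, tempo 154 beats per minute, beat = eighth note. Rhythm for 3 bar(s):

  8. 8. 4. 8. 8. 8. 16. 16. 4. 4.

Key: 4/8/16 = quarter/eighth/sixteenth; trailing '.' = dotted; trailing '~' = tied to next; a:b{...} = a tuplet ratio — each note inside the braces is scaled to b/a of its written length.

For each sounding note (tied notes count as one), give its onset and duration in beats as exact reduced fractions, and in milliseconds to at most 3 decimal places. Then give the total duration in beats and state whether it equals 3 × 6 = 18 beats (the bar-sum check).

1) 0.0ms=0b +584.416ms=3/2b
2) 584.416ms=3/2b +584.416ms=3/2b
3) 1168.831ms=3b +1168.831ms=3b
4) 2337.662ms=6b +584.416ms=3/2b
5) 2922.078ms=15/2b +584.416ms=3/2b
6) 3506.494ms=9b +584.416ms=3/2b
7) 4090.909ms=21/2b +292.208ms=3/4b
8) 4383.117ms=45/4b +292.208ms=3/4b
9) 4675.325ms=12b +1168.831ms=3b
10) 5844.156ms=15b +1168.831ms=3b
Σ=18b of 18 (154bpm 6/8) — PASS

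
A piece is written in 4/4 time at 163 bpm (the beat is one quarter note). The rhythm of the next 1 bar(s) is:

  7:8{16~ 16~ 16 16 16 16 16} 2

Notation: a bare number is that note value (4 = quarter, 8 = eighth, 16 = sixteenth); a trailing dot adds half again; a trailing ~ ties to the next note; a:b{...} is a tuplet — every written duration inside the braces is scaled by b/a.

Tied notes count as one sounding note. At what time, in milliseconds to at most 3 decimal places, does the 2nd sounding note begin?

note 2 onset = 6/7b = 315.513ms

1. 0.0ms @ 0 + 315.513ms (6/7)
2. 315.513ms @ 6/7 + 105.171ms (2/7)
3. 420.684ms @ 8/7 + 105.171ms (2/7)
4. 525.855ms @ 10/7 + 105.171ms (2/7)
5. 631.025ms @ 12/7 + 105.171ms (2/7)
6. 736.196ms @ 2 + 736.196ms (2)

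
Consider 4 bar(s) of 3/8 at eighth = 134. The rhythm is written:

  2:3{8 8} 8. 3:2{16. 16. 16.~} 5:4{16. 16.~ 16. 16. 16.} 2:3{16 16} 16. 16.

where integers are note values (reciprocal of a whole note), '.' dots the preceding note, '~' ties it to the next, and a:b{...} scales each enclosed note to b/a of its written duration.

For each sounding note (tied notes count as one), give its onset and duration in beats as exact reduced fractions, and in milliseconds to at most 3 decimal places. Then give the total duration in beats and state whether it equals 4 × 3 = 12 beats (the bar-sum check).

1) 0.0ms=0b +671.642ms=3/2b
2) 671.642ms=3/2b +671.642ms=3/2b
3) 1343.284ms=3b +671.642ms=3/2b
4) 2014.925ms=9/2b +223.881ms=1/2b
5) 2238.806ms=5b +223.881ms=1/2b
6) 2462.687ms=11/2b +492.537ms=11/10b
7) 2955.224ms=33/5b +537.313ms=6/5b
8) 3492.537ms=39/5b +268.657ms=3/5b
9) 3761.194ms=42/5b +268.657ms=3/5b
10) 4029.851ms=9b +335.821ms=3/4b
11) 4365.672ms=39/4b +335.821ms=3/4b
12) 4701.493ms=21/2b +335.821ms=3/4b
13) 5037.313ms=45/4b +335.821ms=3/4b
Σ=12b of 12 (134bpm 3/8) — PASS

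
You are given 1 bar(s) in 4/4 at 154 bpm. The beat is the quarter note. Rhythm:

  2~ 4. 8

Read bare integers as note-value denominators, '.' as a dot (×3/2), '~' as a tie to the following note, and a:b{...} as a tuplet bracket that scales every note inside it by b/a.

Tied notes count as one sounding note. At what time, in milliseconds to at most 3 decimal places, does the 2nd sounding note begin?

1. 0.0ms @ 0 + 1363.636ms (7/2)
2. 1363.636ms @ 7/2 + 194.805ms (1/2)

note 2 onset = 7/2b = 1363.636ms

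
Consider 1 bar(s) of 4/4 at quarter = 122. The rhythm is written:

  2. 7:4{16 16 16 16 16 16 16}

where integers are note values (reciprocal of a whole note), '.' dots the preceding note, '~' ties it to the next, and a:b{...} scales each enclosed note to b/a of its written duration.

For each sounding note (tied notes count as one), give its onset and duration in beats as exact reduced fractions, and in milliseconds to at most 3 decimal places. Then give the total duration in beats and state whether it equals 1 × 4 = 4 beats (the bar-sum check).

1) 0.0ms=0b +1475.41ms=3b
2) 1475.41ms=3b +70.258ms=1/7b
3) 1545.667ms=22/7b +70.258ms=1/7b
4) 1615.925ms=23/7b +70.258ms=1/7b
5) 1686.183ms=24/7b +70.258ms=1/7b
6) 1756.44ms=25/7b +70.258ms=1/7b
7) 1826.698ms=26/7b +70.258ms=1/7b
8) 1896.956ms=27/7b +70.258ms=1/7b
Σ=4b of 4 (122bpm 4/4) — PASS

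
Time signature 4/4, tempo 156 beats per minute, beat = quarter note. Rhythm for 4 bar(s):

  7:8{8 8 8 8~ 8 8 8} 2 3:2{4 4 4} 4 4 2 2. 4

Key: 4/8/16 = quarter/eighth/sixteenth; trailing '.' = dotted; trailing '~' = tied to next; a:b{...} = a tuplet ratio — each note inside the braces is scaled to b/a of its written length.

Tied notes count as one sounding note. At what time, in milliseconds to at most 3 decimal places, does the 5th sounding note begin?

note 5 onset = 20/7b = 1098.901ms

1. 0.0ms @ 0 + 219.78ms (4/7)
2. 219.78ms @ 4/7 + 219.78ms (4/7)
3. 439.56ms @ 8/7 + 219.78ms (4/7)
4. 659.341ms @ 12/7 + 439.56ms (8/7)
5. 1098.901ms @ 20/7 + 219.78ms (4/7)
6. 1318.681ms @ 24/7 + 219.78ms (4/7)
7. 1538.462ms @ 4 + 769.231ms (2)
8. 2307.692ms @ 6 + 256.41ms (2/3)
9. 2564.103ms @ 20/3 + 256.41ms (2/3)
10. 2820.513ms @ 22/3 + 256.41ms (2/3)
11. 3076.923ms @ 8 + 384.615ms (1)
12. 3461.538ms @ 9 + 384.615ms (1)
13. 3846.154ms @ 10 + 769.231ms (2)
14. 4615.385ms @ 12 + 1153.846ms (3)
15. 5769.231ms @ 15 + 384.615ms (1)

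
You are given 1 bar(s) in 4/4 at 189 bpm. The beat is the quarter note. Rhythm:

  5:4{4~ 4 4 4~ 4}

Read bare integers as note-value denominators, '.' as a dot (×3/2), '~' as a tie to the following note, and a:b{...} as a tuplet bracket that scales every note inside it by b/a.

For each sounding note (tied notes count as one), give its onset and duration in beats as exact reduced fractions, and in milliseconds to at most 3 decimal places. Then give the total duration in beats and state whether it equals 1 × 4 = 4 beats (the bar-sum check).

1) 0.0ms=0b +507.937ms=8/5b
2) 507.937ms=8/5b +253.968ms=4/5b
3) 761.905ms=12/5b +507.937ms=8/5b
Σ=4b of 4 (189bpm 4/4) — PASS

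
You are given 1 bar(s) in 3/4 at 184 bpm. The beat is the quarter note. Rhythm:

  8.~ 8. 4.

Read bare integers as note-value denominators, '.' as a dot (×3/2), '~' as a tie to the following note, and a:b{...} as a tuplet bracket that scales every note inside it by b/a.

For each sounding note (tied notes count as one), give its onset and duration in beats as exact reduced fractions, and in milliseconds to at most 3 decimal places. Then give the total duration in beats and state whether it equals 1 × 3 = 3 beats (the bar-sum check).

1) 0.0ms=0b +489.13ms=3/2b
2) 489.13ms=3/2b +489.13ms=3/2b
Σ=3b of 3 (184bpm 3/4) — PASS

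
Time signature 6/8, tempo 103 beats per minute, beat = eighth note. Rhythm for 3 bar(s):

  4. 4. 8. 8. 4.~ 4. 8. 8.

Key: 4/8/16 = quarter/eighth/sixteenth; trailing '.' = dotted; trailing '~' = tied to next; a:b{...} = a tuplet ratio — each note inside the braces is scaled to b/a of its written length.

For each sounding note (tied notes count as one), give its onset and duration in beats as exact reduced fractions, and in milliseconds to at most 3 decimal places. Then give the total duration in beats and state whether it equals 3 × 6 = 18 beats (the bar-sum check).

1) 0.0ms=0b +1747.573ms=3b
2) 1747.573ms=3b +1747.573ms=3b
3) 3495.146ms=6b +873.786ms=3/2b
4) 4368.932ms=15/2b +873.786ms=3/2b
5) 5242.718ms=9b +3495.146ms=6b
6) 8737.864ms=15b +873.786ms=3/2b
7) 9611.65ms=33/2b +873.786ms=3/2b
Σ=18b of 18 (103bpm 6/8) — PASS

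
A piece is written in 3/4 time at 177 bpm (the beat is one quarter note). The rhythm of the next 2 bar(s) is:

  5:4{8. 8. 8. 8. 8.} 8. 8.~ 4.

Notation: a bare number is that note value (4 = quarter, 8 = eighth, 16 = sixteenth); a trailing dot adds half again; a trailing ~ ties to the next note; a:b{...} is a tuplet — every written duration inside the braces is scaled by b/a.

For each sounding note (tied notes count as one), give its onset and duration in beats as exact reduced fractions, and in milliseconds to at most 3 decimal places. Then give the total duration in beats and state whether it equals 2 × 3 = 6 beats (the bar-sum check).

1) 0.0ms=0b +203.39ms=3/5b
2) 203.39ms=3/5b +203.39ms=3/5b
3) 406.78ms=6/5b +203.39ms=3/5b
4) 610.169ms=9/5b +203.39ms=3/5b
5) 813.559ms=12/5b +203.39ms=3/5b
6) 1016.949ms=3b +254.237ms=3/4b
7) 1271.186ms=15/4b +762.712ms=9/4b
Σ=6b of 6 (177bpm 3/4) — PASS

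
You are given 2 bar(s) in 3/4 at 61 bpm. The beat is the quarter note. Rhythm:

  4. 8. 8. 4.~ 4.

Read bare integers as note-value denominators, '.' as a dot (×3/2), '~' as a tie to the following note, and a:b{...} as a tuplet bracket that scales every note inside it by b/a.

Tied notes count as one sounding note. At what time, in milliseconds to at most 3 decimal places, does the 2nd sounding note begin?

1. 0.0ms @ 0 + 1475.41ms (3/2)
2. 1475.41ms @ 3/2 + 737.705ms (3/4)
3. 2213.115ms @ 9/4 + 737.705ms (3/4)
4. 2950.82ms @ 3 + 2950.82ms (3)

note 2 onset = 3/2b = 1475.41ms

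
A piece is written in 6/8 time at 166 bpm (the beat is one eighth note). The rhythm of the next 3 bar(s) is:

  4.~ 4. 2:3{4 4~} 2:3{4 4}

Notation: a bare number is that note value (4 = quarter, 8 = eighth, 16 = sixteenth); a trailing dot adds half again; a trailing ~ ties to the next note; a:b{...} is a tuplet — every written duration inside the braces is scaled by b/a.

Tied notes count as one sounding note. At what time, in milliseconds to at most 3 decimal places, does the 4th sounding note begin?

1. 0.0ms @ 0 + 2168.675ms (6)
2. 2168.675ms @ 6 + 1084.337ms (3)
3. 3253.012ms @ 9 + 2168.675ms (6)
4. 5421.687ms @ 15 + 1084.337ms (3)

note 4 onset = 15b = 5421.687ms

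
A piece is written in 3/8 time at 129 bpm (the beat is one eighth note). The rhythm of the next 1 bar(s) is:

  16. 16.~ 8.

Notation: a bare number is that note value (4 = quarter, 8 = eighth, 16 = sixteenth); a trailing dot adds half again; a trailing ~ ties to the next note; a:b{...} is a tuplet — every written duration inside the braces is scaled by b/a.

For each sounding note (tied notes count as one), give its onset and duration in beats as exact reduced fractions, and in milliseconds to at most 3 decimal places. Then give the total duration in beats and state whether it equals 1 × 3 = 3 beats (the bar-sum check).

1) 0.0ms=0b +348.837ms=3/4b
2) 348.837ms=3/4b +1046.512ms=9/4b
Σ=3b of 3 (129bpm 3/8) — PASS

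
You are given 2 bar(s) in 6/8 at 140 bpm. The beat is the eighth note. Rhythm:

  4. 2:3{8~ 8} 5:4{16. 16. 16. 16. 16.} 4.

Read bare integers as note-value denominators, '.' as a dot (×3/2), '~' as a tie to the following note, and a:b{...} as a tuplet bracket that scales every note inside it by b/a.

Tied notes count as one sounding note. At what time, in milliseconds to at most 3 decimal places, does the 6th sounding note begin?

note 6 onset = 39/5b = 3342.857ms

1. 0.0ms @ 0 + 1285.714ms (3)
2. 1285.714ms @ 3 + 1285.714ms (3)
3. 2571.429ms @ 6 + 257.143ms (3/5)
4. 2828.571ms @ 33/5 + 257.143ms (3/5)
5. 3085.714ms @ 36/5 + 257.143ms (3/5)
6. 3342.857ms @ 39/5 + 257.143ms (3/5)
7. 3600.0ms @ 42/5 + 257.143ms (3/5)
8. 3857.143ms @ 9 + 1285.714ms (3)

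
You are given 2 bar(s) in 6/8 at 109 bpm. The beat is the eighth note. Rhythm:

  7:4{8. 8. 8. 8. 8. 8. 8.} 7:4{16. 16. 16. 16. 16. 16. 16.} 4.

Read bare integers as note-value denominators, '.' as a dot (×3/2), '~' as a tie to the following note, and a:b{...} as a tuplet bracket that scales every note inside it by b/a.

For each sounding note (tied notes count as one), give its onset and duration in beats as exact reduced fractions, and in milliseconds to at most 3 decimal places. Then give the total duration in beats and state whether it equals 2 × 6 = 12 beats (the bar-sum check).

1) 0.0ms=0b +471.822ms=6/7b
2) 471.822ms=6/7b +471.822ms=6/7b
3) 943.644ms=12/7b +471.822ms=6/7b
4) 1415.465ms=18/7b +471.822ms=6/7b
5) 1887.287ms=24/7b +471.822ms=6/7b
6) 2359.109ms=30/7b +471.822ms=6/7b
7) 2830.931ms=36/7b +471.822ms=6/7b
8) 3302.752ms=6b +235.911ms=3/7b
9) 3538.663ms=45/7b +235.911ms=3/7b
10) 3774.574ms=48/7b +235.911ms=3/7b
11) 4010.485ms=51/7b +235.911ms=3/7b
12) 4246.396ms=54/7b +235.911ms=3/7b
13) 4482.307ms=57/7b +235.911ms=3/7b
14) 4718.218ms=60/7b +235.911ms=3/7b
15) 4954.128ms=9b +1651.376ms=3b
Σ=12b of 12 (109bpm 6/8) — PASS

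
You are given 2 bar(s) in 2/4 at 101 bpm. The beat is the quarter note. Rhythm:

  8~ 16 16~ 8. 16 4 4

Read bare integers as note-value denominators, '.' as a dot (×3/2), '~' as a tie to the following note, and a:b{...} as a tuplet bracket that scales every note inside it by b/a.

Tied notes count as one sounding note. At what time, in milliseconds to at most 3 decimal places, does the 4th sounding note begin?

1. 0.0ms @ 0 + 445.545ms (3/4)
2. 445.545ms @ 3/4 + 594.059ms (1)
3. 1039.604ms @ 7/4 + 148.515ms (1/4)
4. 1188.119ms @ 2 + 594.059ms (1)
5. 1782.178ms @ 3 + 594.059ms (1)

note 4 onset = 2b = 1188.119ms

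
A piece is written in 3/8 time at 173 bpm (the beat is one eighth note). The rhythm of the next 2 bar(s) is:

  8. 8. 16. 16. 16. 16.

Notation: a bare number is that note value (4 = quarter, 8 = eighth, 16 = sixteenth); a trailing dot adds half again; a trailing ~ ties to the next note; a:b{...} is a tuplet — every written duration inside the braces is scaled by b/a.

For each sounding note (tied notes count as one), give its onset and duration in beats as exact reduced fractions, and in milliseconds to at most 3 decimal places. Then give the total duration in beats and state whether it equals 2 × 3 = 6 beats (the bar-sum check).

1) 0.0ms=0b +520.231ms=3/2b
2) 520.231ms=3/2b +520.231ms=3/2b
3) 1040.462ms=3b +260.116ms=3/4b
4) 1300.578ms=15/4b +260.116ms=3/4b
5) 1560.694ms=9/2b +260.116ms=3/4b
6) 1820.809ms=21/4b +260.116ms=3/4b
Σ=6b of 6 (173bpm 3/8) — PASS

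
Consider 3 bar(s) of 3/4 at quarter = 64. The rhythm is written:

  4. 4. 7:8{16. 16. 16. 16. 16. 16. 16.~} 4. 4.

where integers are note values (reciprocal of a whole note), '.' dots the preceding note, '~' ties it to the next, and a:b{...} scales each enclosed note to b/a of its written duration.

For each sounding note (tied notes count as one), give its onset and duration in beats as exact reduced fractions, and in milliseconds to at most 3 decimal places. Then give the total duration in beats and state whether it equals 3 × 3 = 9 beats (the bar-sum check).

1) 0.0ms=0b +1406.25ms=3/2b
2) 1406.25ms=3/2b +1406.25ms=3/2b
3) 2812.5ms=3b +401.786ms=3/7b
4) 3214.286ms=24/7b +401.786ms=3/7b
5) 3616.071ms=27/7b +401.786ms=3/7b
6) 4017.857ms=30/7b +401.786ms=3/7b
7) 4419.643ms=33/7b +401.786ms=3/7b
8) 4821.429ms=36/7b +401.786ms=3/7b
9) 5223.214ms=39/7b +1808.036ms=27/14b
10) 7031.25ms=15/2b +1406.25ms=3/2b
Σ=9b of 9 (64bpm 3/4) — PASS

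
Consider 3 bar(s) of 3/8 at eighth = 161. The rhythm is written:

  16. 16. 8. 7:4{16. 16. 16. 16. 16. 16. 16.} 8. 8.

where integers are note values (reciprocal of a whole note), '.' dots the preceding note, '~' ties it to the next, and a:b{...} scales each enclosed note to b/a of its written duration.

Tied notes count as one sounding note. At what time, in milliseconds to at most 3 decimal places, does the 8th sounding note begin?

note 8 onset = 33/7b = 1756.877ms

1. 0.0ms @ 0 + 279.503ms (3/4)
2. 279.503ms @ 3/4 + 279.503ms (3/4)
3. 559.006ms @ 3/2 + 559.006ms (3/2)
4. 1118.012ms @ 3 + 159.716ms (3/7)
5. 1277.728ms @ 24/7 + 159.716ms (3/7)
6. 1437.445ms @ 27/7 + 159.716ms (3/7)
7. 1597.161ms @ 30/7 + 159.716ms (3/7)
8. 1756.877ms @ 33/7 + 159.716ms (3/7)
9. 1916.593ms @ 36/7 + 159.716ms (3/7)
10. 2076.309ms @ 39/7 + 159.716ms (3/7)
11. 2236.025ms @ 6 + 559.006ms (3/2)
12. 2795.031ms @ 15/2 + 559.006ms (3/2)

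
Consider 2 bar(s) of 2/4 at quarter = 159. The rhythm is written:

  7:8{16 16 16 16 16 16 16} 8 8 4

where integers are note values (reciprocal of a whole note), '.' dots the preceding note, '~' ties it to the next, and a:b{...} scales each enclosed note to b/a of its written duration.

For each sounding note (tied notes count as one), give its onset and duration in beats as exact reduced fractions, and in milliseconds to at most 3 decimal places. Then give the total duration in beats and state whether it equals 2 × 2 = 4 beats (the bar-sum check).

1) 0.0ms=0b +107.817ms=2/7b
2) 107.817ms=2/7b +107.817ms=2/7b
3) 215.633ms=4/7b +107.817ms=2/7b
4) 323.45ms=6/7b +107.817ms=2/7b
5) 431.267ms=8/7b +107.817ms=2/7b
6) 539.084ms=10/7b +107.817ms=2/7b
7) 646.9ms=12/7b +107.817ms=2/7b
8) 754.717ms=2b +188.679ms=1/2b
9) 943.396ms=5/2b +188.679ms=1/2b
10) 1132.075ms=3b +377.358ms=1b
Σ=4b of 4 (159bpm 2/4) — PASS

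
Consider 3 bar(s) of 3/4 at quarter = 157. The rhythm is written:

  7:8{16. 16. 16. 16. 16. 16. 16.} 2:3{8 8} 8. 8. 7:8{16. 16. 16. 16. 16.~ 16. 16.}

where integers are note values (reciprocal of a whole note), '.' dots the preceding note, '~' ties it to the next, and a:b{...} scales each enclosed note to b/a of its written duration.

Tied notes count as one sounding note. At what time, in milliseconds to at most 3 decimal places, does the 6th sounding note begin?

note 6 onset = 15/7b = 818.926ms

1. 0.0ms @ 0 + 163.785ms (3/7)
2. 163.785ms @ 3/7 + 163.785ms (3/7)
3. 327.571ms @ 6/7 + 163.785ms (3/7)
4. 491.356ms @ 9/7 + 163.785ms (3/7)
5. 655.141ms @ 12/7 + 163.785ms (3/7)
6. 818.926ms @ 15/7 + 163.785ms (3/7)
7. 982.712ms @ 18/7 + 163.785ms (3/7)
8. 1146.497ms @ 3 + 286.624ms (3/4)
9. 1433.121ms @ 15/4 + 286.624ms (3/4)
10. 1719.745ms @ 9/2 + 286.624ms (3/4)
11. 2006.369ms @ 21/4 + 286.624ms (3/4)
12. 2292.994ms @ 6 + 163.785ms (3/7)
13. 2456.779ms @ 45/7 + 163.785ms (3/7)
14. 2620.564ms @ 48/7 + 163.785ms (3/7)
15. 2784.349ms @ 51/7 + 163.785ms (3/7)
16. 2948.135ms @ 54/7 + 327.571ms (6/7)
17. 3275.705ms @ 60/7 + 163.785ms (3/7)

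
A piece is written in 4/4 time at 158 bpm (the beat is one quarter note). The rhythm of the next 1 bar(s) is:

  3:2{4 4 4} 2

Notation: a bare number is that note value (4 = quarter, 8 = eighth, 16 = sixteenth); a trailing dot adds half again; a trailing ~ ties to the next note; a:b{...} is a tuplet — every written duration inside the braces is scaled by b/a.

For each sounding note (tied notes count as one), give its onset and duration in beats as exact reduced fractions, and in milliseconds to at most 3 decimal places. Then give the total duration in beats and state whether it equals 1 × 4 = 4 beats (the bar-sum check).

1) 0.0ms=0b +253.165ms=2/3b
2) 253.165ms=2/3b +253.165ms=2/3b
3) 506.329ms=4/3b +253.165ms=2/3b
4) 759.494ms=2b +759.494ms=2b
Σ=4b of 4 (158bpm 4/4) — PASS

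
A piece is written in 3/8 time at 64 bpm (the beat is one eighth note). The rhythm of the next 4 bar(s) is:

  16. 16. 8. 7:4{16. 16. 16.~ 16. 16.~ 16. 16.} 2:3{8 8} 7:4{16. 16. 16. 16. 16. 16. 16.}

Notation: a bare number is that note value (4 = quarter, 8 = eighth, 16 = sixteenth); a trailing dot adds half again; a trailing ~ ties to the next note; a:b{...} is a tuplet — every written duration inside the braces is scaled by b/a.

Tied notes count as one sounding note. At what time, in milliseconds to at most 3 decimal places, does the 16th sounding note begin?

note 16 onset = 78/7b = 10446.429ms

1. 0.0ms @ 0 + 703.125ms (3/4)
2. 703.125ms @ 3/4 + 703.125ms (3/4)
3. 1406.25ms @ 3/2 + 1406.25ms (3/2)
4. 2812.5ms @ 3 + 401.786ms (3/7)
5. 3214.286ms @ 24/7 + 401.786ms (3/7)
6. 3616.071ms @ 27/7 + 803.571ms (6/7)
7. 4419.643ms @ 33/7 + 803.571ms (6/7)
8. 5223.214ms @ 39/7 + 401.786ms (3/7)
9. 5625.0ms @ 6 + 1406.25ms (3/2)
10. 7031.25ms @ 15/2 + 1406.25ms (3/2)
11. 8437.5ms @ 9 + 401.786ms (3/7)
12. 8839.286ms @ 66/7 + 401.786ms (3/7)
13. 9241.071ms @ 69/7 + 401.786ms (3/7)
14. 9642.857ms @ 72/7 + 401.786ms (3/7)
15. 10044.643ms @ 75/7 + 401.786ms (3/7)
16. 10446.429ms @ 78/7 + 401.786ms (3/7)
17. 10848.214ms @ 81/7 + 401.786ms (3/7)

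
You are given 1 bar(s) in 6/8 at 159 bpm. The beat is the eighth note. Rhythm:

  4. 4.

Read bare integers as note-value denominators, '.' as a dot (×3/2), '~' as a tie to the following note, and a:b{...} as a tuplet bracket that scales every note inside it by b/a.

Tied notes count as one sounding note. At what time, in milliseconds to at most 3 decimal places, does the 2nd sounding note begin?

1. 0.0ms @ 0 + 1132.075ms (3)
2. 1132.075ms @ 3 + 1132.075ms (3)

note 2 onset = 3b = 1132.075ms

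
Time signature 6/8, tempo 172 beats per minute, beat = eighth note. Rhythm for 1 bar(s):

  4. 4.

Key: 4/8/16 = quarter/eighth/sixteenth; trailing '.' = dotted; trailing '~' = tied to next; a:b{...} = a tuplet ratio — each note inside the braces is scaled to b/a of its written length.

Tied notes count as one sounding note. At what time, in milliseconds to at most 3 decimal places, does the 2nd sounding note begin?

1. 0.0ms @ 0 + 1046.512ms (3)
2. 1046.512ms @ 3 + 1046.512ms (3)

note 2 onset = 3b = 1046.512ms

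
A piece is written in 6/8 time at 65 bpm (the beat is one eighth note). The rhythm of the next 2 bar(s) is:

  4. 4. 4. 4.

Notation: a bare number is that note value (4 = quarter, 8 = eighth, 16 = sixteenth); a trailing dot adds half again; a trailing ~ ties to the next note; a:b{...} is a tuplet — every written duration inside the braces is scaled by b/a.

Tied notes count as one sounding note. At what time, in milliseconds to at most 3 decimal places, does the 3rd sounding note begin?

note 3 onset = 6b = 5538.462ms

1. 0.0ms @ 0 + 2769.231ms (3)
2. 2769.231ms @ 3 + 2769.231ms (3)
3. 5538.462ms @ 6 + 2769.231ms (3)
4. 8307.692ms @ 9 + 2769.231ms (3)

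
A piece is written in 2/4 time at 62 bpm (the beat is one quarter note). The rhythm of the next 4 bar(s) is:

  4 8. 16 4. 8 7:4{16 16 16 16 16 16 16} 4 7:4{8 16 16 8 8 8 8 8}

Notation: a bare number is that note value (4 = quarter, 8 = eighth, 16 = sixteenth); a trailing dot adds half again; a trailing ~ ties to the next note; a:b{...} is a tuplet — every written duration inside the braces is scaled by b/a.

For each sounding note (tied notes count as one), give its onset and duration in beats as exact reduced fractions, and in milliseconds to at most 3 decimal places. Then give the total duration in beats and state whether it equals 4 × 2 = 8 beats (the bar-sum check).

1) 0.0ms=0b +967.742ms=1b
2) 967.742ms=1b +725.806ms=3/4b
3) 1693.548ms=7/4b +241.935ms=1/4b
4) 1935.484ms=2b +1451.613ms=3/2b
5) 3387.097ms=7/2b +483.871ms=1/2b
6) 3870.968ms=4b +138.249ms=1/7b
7) 4009.217ms=29/7b +138.249ms=1/7b
8) 4147.465ms=30/7b +138.249ms=1/7b
9) 4285.714ms=31/7b +138.249ms=1/7b
10) 4423.963ms=32/7b +138.249ms=1/7b
11) 4562.212ms=33/7b +138.249ms=1/7b
12) 4700.461ms=34/7b +138.249ms=1/7b
13) 4838.71ms=5b +967.742ms=1b
14) 5806.452ms=6b +276.498ms=2/7b
15) 6082.949ms=44/7b +138.249ms=1/7b
16) 6221.198ms=45/7b +138.249ms=1/7b
17) 6359.447ms=46/7b +276.498ms=2/7b
18) 6635.945ms=48/7b +276.498ms=2/7b
19) 6912.442ms=50/7b +276.498ms=2/7b
20) 7188.94ms=52/7b +276.498ms=2/7b
21) 7465.438ms=54/7b +276.498ms=2/7b
Σ=8b of 8 (62bpm 2/4) — PASS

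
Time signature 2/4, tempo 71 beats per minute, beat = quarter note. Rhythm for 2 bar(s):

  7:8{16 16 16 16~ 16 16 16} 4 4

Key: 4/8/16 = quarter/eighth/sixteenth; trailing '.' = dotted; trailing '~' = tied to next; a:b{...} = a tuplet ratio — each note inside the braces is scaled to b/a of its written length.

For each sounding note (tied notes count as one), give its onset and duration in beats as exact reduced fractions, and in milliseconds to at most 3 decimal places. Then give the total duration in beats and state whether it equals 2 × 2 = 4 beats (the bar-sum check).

1) 0.0ms=0b +241.449ms=2/7b
2) 241.449ms=2/7b +241.449ms=2/7b
3) 482.897ms=4/7b +241.449ms=2/7b
4) 724.346ms=6/7b +482.897ms=4/7b
5) 1207.243ms=10/7b +241.449ms=2/7b
6) 1448.692ms=12/7b +241.449ms=2/7b
7) 1690.141ms=2b +845.07ms=1b
8) 2535.211ms=3b +845.07ms=1b
Σ=4b of 4 (71bpm 2/4) — PASS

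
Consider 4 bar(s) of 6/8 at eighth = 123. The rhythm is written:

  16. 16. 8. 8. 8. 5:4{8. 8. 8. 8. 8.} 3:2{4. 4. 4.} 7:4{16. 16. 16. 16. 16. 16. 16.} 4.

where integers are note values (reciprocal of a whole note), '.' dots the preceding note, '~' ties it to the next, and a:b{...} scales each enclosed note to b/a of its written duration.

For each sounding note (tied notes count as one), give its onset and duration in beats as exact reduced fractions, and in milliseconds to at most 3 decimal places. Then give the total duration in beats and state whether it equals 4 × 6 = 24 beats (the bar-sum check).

1) 0.0ms=0b +365.854ms=3/4b
2) 365.854ms=3/4b +365.854ms=3/4b
3) 731.707ms=3/2b +731.707ms=3/2b
4) 1463.415ms=3b +731.707ms=3/2b
5) 2195.122ms=9/2b +731.707ms=3/2b
6) 2926.829ms=6b +585.366ms=6/5b
7) 3512.195ms=36/5b +585.366ms=6/5b
8) 4097.561ms=42/5b +585.366ms=6/5b
9) 4682.927ms=48/5b +585.366ms=6/5b
10) 5268.293ms=54/5b +585.366ms=6/5b
11) 5853.659ms=12b +975.61ms=2b
12) 6829.268ms=14b +975.61ms=2b
13) 7804.878ms=16b +975.61ms=2b
14) 8780.488ms=18b +209.059ms=3/7b
15) 8989.547ms=129/7b +209.059ms=3/7b
16) 9198.606ms=132/7b +209.059ms=3/7b
17) 9407.666ms=135/7b +209.059ms=3/7b
18) 9616.725ms=138/7b +209.059ms=3/7b
19) 9825.784ms=141/7b +209.059ms=3/7b
20) 10034.843ms=144/7b +209.059ms=3/7b
21) 10243.902ms=21b +1463.415ms=3b
Σ=24b of 24 (123bpm 6/8) — PASS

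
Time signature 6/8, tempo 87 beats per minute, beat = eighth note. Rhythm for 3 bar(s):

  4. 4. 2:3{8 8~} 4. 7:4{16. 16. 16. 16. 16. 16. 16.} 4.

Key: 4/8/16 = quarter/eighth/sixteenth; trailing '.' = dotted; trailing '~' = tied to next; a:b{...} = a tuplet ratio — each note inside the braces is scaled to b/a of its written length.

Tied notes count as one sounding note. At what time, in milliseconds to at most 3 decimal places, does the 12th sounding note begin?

note 12 onset = 15b = 10344.828ms

1. 0.0ms @ 0 + 2068.966ms (3)
2. 2068.966ms @ 3 + 2068.966ms (3)
3. 4137.931ms @ 6 + 1034.483ms (3/2)
4. 5172.414ms @ 15/2 + 3103.448ms (9/2)
5. 8275.862ms @ 12 + 295.567ms (3/7)
6. 8571.429ms @ 87/7 + 295.567ms (3/7)
7. 8866.995ms @ 90/7 + 295.567ms (3/7)
8. 9162.562ms @ 93/7 + 295.567ms (3/7)
9. 9458.128ms @ 96/7 + 295.567ms (3/7)
10. 9753.695ms @ 99/7 + 295.567ms (3/7)
11. 10049.261ms @ 102/7 + 295.567ms (3/7)
12. 10344.828ms @ 15 + 2068.966ms (3)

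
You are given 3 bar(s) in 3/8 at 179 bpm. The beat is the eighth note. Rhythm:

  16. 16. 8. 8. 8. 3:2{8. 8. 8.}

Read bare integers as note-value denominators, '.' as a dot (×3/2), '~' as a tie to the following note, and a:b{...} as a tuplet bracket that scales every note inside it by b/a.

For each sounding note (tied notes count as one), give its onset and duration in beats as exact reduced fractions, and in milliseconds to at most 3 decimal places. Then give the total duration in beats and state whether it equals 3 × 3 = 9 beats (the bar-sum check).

1) 0.0ms=0b +251.397ms=3/4b
2) 251.397ms=3/4b +251.397ms=3/4b
3) 502.793ms=3/2b +502.793ms=3/2b
4) 1005.587ms=3b +502.793ms=3/2b
5) 1508.38ms=9/2b +502.793ms=3/2b
6) 2011.173ms=6b +335.196ms=1b
7) 2346.369ms=7b +335.196ms=1b
8) 2681.564ms=8b +335.196ms=1b
Σ=9b of 9 (179bpm 3/8) — PASS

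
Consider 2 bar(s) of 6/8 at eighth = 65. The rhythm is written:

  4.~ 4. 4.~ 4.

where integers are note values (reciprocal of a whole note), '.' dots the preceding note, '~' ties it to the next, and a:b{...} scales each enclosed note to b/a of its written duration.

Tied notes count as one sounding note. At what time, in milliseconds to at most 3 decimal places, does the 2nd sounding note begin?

1. 0.0ms @ 0 + 5538.462ms (6)
2. 5538.462ms @ 6 + 5538.462ms (6)

note 2 onset = 6b = 5538.462ms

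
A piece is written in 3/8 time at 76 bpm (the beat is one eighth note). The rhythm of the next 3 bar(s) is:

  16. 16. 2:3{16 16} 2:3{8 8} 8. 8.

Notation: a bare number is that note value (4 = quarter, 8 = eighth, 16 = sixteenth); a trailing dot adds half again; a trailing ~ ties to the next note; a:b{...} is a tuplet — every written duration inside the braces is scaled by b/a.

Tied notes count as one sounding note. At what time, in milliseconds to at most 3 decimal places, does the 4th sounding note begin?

1. 0.0ms @ 0 + 592.105ms (3/4)
2. 592.105ms @ 3/4 + 592.105ms (3/4)
3. 1184.211ms @ 3/2 + 592.105ms (3/4)
4. 1776.316ms @ 9/4 + 592.105ms (3/4)
5. 2368.421ms @ 3 + 1184.211ms (3/2)
6. 3552.632ms @ 9/2 + 1184.211ms (3/2)
7. 4736.842ms @ 6 + 1184.211ms (3/2)
8. 5921.053ms @ 15/2 + 1184.211ms (3/2)

note 4 onset = 9/4b = 1776.316ms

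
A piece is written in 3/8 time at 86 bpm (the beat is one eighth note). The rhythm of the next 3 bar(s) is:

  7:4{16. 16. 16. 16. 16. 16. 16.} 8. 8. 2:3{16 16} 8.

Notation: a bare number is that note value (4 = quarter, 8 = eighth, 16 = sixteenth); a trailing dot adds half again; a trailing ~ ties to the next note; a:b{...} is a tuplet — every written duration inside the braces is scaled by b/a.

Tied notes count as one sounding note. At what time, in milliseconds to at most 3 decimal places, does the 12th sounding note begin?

note 12 onset = 15/2b = 5232.558ms

1. 0.0ms @ 0 + 299.003ms (3/7)
2. 299.003ms @ 3/7 + 299.003ms (3/7)
3. 598.007ms @ 6/7 + 299.003ms (3/7)
4. 897.01ms @ 9/7 + 299.003ms (3/7)
5. 1196.013ms @ 12/7 + 299.003ms (3/7)
6. 1495.017ms @ 15/7 + 299.003ms (3/7)
7. 1794.02ms @ 18/7 + 299.003ms (3/7)
8. 2093.023ms @ 3 + 1046.512ms (3/2)
9. 3139.535ms @ 9/2 + 1046.512ms (3/2)
10. 4186.047ms @ 6 + 523.256ms (3/4)
11. 4709.302ms @ 27/4 + 523.256ms (3/4)
12. 5232.558ms @ 15/2 + 1046.512ms (3/2)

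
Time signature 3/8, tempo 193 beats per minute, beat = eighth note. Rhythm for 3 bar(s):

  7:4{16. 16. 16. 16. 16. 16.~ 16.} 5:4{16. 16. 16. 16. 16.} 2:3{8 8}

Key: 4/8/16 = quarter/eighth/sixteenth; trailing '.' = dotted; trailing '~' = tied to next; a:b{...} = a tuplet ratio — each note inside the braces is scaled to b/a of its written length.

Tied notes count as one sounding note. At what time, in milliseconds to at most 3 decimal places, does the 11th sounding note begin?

1. 0.0ms @ 0 + 133.235ms (3/7)
2. 133.235ms @ 3/7 + 133.235ms (3/7)
3. 266.469ms @ 6/7 + 133.235ms (3/7)
4. 399.704ms @ 9/7 + 133.235ms (3/7)
5. 532.939ms @ 12/7 + 133.235ms (3/7)
6. 666.173ms @ 15/7 + 266.469ms (6/7)
7. 932.642ms @ 3 + 186.528ms (3/5)
8. 1119.171ms @ 18/5 + 186.528ms (3/5)
9. 1305.699ms @ 21/5 + 186.528ms (3/5)
10. 1492.228ms @ 24/5 + 186.528ms (3/5)
11. 1678.756ms @ 27/5 + 186.528ms (3/5)
12. 1865.285ms @ 6 + 466.321ms (3/2)
13. 2331.606ms @ 15/2 + 466.321ms (3/2)

note 11 onset = 27/5b = 1678.756ms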